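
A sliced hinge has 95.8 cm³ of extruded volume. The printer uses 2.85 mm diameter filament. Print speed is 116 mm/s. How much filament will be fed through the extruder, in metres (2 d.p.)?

15.02 m

Filament cross-section = π × (2.85/2)² = 6.3794 mm².
L = 95800 mm³ / 6.3794 mm² = 15017.09 mm, i.e. 15.02 m.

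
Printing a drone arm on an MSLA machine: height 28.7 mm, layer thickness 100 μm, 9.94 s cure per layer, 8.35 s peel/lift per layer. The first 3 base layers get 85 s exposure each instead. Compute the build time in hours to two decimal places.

1.52 hours

Number of layers: 28.7 / 0.1 → 287 (rounded up).
Base layers = 3 × (85 + 8.35), so 280.05 s.
Regular layers: 284 × (9.94 + 8.35) → 5194.36 s.
Total = 280.05 + 5194.36 = 5474.41 s = 1.52 hours.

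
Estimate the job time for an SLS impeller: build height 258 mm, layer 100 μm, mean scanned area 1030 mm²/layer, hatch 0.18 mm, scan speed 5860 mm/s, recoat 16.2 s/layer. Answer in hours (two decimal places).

Layer count = ceil(258 / 0.1) = 2580.
Hatch length per layer = 1030 / 0.18 = 5722.2 mm.
Laser time per layer = 5722.2 / 5860 = 0.9765 s.
Per-layer time = 0.9765 + 16.2, so 17.1765 s.
2580 layers × 17.1765 s/layer = 44315.37 s, i.e. 12.31 hours.

12.31 hours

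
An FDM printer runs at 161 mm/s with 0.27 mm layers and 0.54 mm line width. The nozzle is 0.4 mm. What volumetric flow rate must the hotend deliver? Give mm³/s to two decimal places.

23.47

A: 0.27 × 0.54 → 0.1458 mm².
Q = v·A = 161 × 0.1458 = 23.47 mm³/s.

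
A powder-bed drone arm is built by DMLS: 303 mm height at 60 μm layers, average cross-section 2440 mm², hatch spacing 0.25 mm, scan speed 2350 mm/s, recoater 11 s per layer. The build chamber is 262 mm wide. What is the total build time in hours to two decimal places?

21.26 hours

Layer count = ceil(303 / 0.06) = 5050.
Hatch length per layer = 2440 / 0.25 = 9760 mm.
Per-layer scan time: 9760 / 2350 → 4.1532 s.
Time per layer = 4.1532 + 11, so 15.1532 s.
5050 layers × 15.1532 s/layer = 76523.66 s, i.e. 21.26 hours.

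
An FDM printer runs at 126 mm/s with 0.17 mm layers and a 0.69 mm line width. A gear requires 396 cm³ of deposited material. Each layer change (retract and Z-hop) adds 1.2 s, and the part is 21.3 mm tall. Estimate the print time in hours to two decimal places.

Line area = 0.17 × 0.69 = 0.1173 mm².
Path length: 396000 mm³ / 0.1173 mm² → 3375959.1 mm.
Print-move time = 3375959.1 / 126 = 26793.3 s.
Layer count = ceil(21.3 / 0.17) = 126.
Z-hop total = 126 × 1.2 = 151.2 s.
Altogether 26793.3 + 151.2 = 26944.5 s, i.e. 7.48 hours.

7.48 hours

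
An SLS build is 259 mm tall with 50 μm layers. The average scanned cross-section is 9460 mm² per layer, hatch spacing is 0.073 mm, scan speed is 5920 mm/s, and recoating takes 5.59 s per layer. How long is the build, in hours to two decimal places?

39.54 hours

Layers = ⌈259/0.05⌉ = 5180.
Per-layer scan distance = 9460 / 0.073 = 129589 mm.
Per-layer scan time = 129589 / 5920, so 21.89 s.
Layer cycle = 21.89 + 5.59 = 27.48 s.
Build time = 5180 × 27.48 = 142346.4 s = 39.54 hours.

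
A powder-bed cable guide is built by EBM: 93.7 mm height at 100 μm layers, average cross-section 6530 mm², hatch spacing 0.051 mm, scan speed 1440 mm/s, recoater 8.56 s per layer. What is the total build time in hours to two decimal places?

Layer count = ceil(93.7 / 0.1) = 937.
Per-layer scan distance = 6530 / 0.051 = 128039.2 mm.
Scan time per layer: 128039.2 / 1440 → 88.9161 s.
Layer cycle: 88.9161 + 8.56 → 97.4761 s.
Total: 937 × 97.4761 s = 91335.1057 s → 25.37 hours.

25.37 hours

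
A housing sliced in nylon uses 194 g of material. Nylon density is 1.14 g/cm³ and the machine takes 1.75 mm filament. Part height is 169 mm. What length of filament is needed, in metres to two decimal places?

70.75 m

Volume = 194 g / 1.14 g·cm⁻³ = 170.1754 cm³ = 170175.4 mm³.
A = π r² = π × 0.875² = 2.4053 mm².
Length = 170175.4 / 2.4053 = 70750.18 mm = 70.75 m.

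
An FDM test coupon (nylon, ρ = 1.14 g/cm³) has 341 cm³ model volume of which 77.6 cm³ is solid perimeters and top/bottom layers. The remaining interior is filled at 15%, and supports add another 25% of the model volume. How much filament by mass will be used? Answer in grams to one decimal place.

Volume inside the shell = 341 − 77.6 = 263.4 cm³.
Infill deposited: 0.15 × 263.4 → 39.51 cm³.
Support = 0.25 × 341, so 85.25 cm³.
Total extruded = 77.6 + 39.51 + 85.25 = 202.36 cm³.
Mass = 202.36 × 1.14, so 230.6904 g.

230.7 g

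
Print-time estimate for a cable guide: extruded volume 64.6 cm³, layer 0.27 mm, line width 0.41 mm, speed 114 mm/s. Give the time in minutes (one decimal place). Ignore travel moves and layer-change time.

Line area: 0.27 × 0.41 → 0.1107 mm².
Path length: 64600 mm³ / 0.1107 mm² → 583559.2 mm.
Print-move time = 583559.2 / 114, so 5118.9 s.
That's 5118.9 s → 85.3 minutes.

85.3 minutes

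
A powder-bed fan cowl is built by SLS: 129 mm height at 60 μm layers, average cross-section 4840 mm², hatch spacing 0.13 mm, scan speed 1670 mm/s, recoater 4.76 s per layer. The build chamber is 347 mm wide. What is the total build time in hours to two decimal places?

Layer count = ceil(129 / 0.06) = 2150.
Per-layer scan distance = 4840 / 0.13 = 37230.8 mm.
Laser time per layer = 37230.8 / 1670 = 22.2939 s.
Per-layer time = 22.2939 + 4.76 = 27.0539 s.
Total: 2150 × 27.0539 s = 58165.885 s → 16.16 hours.

16.16 hours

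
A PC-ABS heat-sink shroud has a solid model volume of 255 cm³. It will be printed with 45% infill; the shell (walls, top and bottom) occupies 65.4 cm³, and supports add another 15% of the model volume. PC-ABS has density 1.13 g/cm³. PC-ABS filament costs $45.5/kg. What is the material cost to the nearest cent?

Interior volume = 255 − 65.4, so 189.6 cm³.
Deposited infill = 0.45 × 189.6, so 85.32 cm³.
Support = 0.15 × 255, so 38.25 cm³.
Deposited volume: 65.4 + 85.32 + 38.25 → 188.97 cm³.
Mass: 188.97 × 1.13 → 213.5361 g.
At $45.5/kg: 213.5361/1000 × 45.5 = $9.72.

$9.72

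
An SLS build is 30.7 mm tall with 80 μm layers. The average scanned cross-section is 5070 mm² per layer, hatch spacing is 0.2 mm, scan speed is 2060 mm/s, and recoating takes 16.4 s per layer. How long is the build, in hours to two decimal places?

3.06 hours

Layers = ⌈30.7/0.08⌉ = 384.
Hatch length per layer = 5070 / 0.2 = 25350 mm.
Scan time per layer: 25350 / 2060 → 12.3058 s.
Layer cycle = 12.3058 + 16.4, so 28.7058 s.
Build time = 384 × 28.7058 = 11023.0272 s = 3.06 hours.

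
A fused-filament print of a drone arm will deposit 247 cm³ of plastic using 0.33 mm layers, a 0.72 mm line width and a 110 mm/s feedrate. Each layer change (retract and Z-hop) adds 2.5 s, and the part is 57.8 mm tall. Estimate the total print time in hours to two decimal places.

2.75 hours

Bead cross-section = 0.33 × 0.72 = 0.2376 mm².
Total extruded path = 247000/0.2376 = 1039562.3 mm.
Extrusion time = 1039562.3 / 110, so 9450.6 s.
Layer count = ceil(57.8 / 0.33) = 176.
Layer-change overhead = 176 × 2.5, so 440 s.
Altogether 9450.6 + 440 = 9890.6 s, i.e. 2.75 hours.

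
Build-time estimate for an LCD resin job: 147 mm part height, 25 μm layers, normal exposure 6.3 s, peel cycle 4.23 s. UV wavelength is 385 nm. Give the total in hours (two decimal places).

17.20 hours

Layer count = ceil(147 / 0.025) = 5880.
Per-layer time = 6.3 + 4.23 = 10.53 s.
Build time: 5880 × 10.53 s = 61916.4 s, i.e. 17.20 hours.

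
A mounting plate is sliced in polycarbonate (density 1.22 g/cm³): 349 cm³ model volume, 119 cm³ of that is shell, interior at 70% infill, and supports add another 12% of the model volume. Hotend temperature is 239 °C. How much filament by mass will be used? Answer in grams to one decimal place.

392.7 g

Interior volume = 349 − 119, so 230 cm³.
Deposited infill = 0.70 × 230 = 161 cm³.
Support: 0.12 × 349 → 41.88 cm³.
Total printed volume: 119 + 161 + 41.88 → 321.88 cm³.
Mass = 321.88 × 1.22, so 392.6936 g.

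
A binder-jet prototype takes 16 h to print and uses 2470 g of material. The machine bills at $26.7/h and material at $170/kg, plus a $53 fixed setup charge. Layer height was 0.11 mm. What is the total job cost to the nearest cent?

$900.10

Machine-time cost = 26.7 × 16 = $427.20.
Material charge = 170 × 2470/1000 = $419.90.
Adding setup: 427.20 + 419.90 + 53 → $900.10.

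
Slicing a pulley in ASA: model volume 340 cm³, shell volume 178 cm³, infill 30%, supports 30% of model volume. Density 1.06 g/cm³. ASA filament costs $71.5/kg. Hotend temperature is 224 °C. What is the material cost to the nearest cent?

Interior volume = 340 − 178 = 162 cm³.
Deposited infill = 0.30 × 162 = 48.6 cm³.
Support = 0.30 × 340, so 102 cm³.
Deposited volume = 178 + 48.6 + 102, so 328.6 cm³.
Mass = 328.6 × 1.06, so 348.316 g.
Cost = 348.316 g / 1000 × $71.5/kg = $24.90.

$24.90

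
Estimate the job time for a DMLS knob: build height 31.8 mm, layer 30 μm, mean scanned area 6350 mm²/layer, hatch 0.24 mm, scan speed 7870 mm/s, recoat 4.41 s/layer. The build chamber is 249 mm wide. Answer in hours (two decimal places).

2.29 hours

Number of layers: 31.8 / 0.03 → 1060 (rounded up).
Hatch length per layer: 6350 / 0.24 → 26458.3 mm.
Per-layer scan time = 26458.3 / 7870 = 3.3619 s.
Time per layer = 3.3619 + 4.41 = 7.7719 s.
Build time = 1060 × 7.7719 = 8238.214 s = 2.29 hours.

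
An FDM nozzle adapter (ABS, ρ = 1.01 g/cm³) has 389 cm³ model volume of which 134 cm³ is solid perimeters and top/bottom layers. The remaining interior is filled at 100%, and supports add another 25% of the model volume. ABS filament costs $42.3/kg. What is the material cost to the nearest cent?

$20.77

Volume inside the shell: 389 − 134 → 255 cm³.
Infill volume = 1.00 × 255 = 255 cm³.
Support = 0.25 × 389 = 97.25 cm³.
Deposited volume = 134 + 255 + 97.25 = 486.25 cm³.
Mass = 486.25 × 1.01, so 491.1125 g.
Cost = 491.1125 g / 1000 × $42.3/kg = $20.77.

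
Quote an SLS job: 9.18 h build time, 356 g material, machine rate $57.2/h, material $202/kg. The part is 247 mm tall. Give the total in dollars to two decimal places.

Time charge = 57.2 × 9.18 = $525.096.
Material cost = 202 × 356/1000, so $71.912.
Job cost: 525.096 + 71.912 = 597.008 ≈ $597.01.

$597.01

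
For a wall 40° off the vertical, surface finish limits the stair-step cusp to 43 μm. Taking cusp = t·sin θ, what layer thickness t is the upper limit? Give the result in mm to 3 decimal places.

0.067 mm

t = h_c / sin θ = 0.043 / 0.6428 = 0.067 mm.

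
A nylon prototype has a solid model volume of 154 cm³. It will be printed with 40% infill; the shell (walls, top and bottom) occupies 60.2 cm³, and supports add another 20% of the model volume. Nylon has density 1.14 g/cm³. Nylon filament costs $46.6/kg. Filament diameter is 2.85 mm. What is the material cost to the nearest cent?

Volume inside the shell = 154 − 60.2 = 93.8 cm³.
Infill volume: 0.40 × 93.8 → 37.52 cm³.
Support: 0.20 × 154 → 30.8 cm³.
Deposited volume: 60.2 + 37.52 + 30.8 → 128.52 cm³.
Mass: 128.52 × 1.14 → 146.5128 g.
Cost = 146.5128 g / 1000 × $46.6/kg = $6.83.

$6.83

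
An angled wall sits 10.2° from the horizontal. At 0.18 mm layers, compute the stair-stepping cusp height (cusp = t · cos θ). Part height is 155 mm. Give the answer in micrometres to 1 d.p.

177.2 μm

cos(10.2°) = 0.9842, so cusp = 0.18 × 0.9842 = 0.177156 mm → 177.2 μm.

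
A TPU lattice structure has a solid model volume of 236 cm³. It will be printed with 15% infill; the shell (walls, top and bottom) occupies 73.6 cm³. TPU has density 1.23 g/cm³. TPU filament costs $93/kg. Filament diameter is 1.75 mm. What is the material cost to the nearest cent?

$11.21

Interior volume = 236 − 73.6 = 162.4 cm³.
Deposited infill = 0.15 × 162.4, so 24.36 cm³.
Deposited volume = 73.6 + 24.36, so 97.96 cm³.
Mass = 97.96 × 1.23 = 120.4908 g.
Cost = 120.4908 g / 1000 × $93/kg = $11.21.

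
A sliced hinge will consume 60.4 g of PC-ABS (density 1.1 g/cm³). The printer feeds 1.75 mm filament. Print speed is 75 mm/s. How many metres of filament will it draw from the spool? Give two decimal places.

22.83 m

Extruded volume: 60.4/1.1 = 54.9091 cm³ (54909.1 mm³).
A = π r² = π × 0.875² = 2.4053 mm².
Length = 54909.1 / 2.4053 = 22828.38 mm = 22.83 m.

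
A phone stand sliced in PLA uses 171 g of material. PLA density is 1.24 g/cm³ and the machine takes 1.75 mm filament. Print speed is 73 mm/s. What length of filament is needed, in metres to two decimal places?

57.33 m

Extruded volume: 171/1.24 = 137.9032 cm³ (137903.2 mm³).
A = π r² = π × 0.875² = 2.4053 mm².
Length = 137903.2 / 2.4053 = 57333.06 mm = 57.33 m.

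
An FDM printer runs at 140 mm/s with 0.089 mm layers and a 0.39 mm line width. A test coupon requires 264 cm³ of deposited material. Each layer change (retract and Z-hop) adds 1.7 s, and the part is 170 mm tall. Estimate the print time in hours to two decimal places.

15.99 hours

Line area = 0.089 × 0.39 = 0.03471 mm².
Total extruded path = 264000/0.03471 = 7605877.3 mm.
Print-move time = 7605877.3 / 140 = 54327.7 s.
Layer count = ceil(170 / 0.089) = 1911.
Non-print overhead = 1911 × 1.7 = 3248.7 s.
Altogether 54327.7 + 3248.7 = 57576.4 s, i.e. 15.99 hours.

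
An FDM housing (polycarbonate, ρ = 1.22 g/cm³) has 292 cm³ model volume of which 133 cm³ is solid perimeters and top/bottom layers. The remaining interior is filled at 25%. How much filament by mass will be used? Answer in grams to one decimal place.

210.8 g

Infill region = 292 − 133 = 159 cm³.
Infill deposited = 0.25 × 159, so 39.75 cm³.
Deposited volume = 133 + 39.75 = 172.75 cm³.
Mass: 172.75 × 1.22 → 210.755 g.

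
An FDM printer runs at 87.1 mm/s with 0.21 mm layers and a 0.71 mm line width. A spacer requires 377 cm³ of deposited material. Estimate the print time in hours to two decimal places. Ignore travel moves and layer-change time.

8.06 hours

Bead cross-section = 0.21 × 0.71 = 0.1491 mm².
Path length: 377000 mm³ / 0.1491 mm² → 2528504.4 mm.
Extrusion time: 2528504.4 / 87.1 → 29029.9 s.
Converting: 29029.9 s = 8.06 hours.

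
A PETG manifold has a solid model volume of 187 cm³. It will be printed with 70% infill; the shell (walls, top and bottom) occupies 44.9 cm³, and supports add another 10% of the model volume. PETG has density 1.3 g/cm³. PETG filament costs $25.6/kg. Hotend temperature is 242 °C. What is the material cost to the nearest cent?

Interior volume = 187 − 44.9, so 142.1 cm³.
Infill deposited = 0.70 × 142.1 = 99.47 cm³.
Support: 0.10 × 187 → 18.7 cm³.
Total printed volume = 44.9 + 99.47 + 18.7, so 163.07 cm³.
Mass = 163.07 × 1.3, so 211.991 g.
At $25.6/kg: 211.991/1000 × 25.6 = $5.43.

$5.43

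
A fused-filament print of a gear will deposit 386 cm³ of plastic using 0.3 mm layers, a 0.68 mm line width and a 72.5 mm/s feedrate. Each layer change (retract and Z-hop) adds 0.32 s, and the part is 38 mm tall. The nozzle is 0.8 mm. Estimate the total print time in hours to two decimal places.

Extrusion cross-section = 0.3 × 0.68 = 0.204 mm².
Toolpath length = 386 cm³ / 0.204 mm² = 386000 / 0.204 = 1892156.9 mm.
Print-move time = 1892156.9 / 72.5, so 26098.7 s.
Layers = ⌈38/0.3⌉ = 127.
Non-print overhead: 127 × 0.32 → 40.64 s.
Total = 26098.7 + 40.64 = 26139.34 s = 7.26 hours.

7.26 hours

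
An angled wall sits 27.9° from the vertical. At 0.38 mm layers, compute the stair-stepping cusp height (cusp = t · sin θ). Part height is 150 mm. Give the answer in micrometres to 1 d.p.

177.8 μm

Cusp = layer height × sin(27.9°) = 0.38 × 0.4679 = 0.177802 mm = 177.8 μm.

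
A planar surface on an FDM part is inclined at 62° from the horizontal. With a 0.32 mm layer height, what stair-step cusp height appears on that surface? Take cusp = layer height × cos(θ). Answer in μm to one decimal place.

Cusp = layer height × cos(62°) = 0.32 × 0.4695 = 0.15024 mm = 150.2 μm.

150.2 μm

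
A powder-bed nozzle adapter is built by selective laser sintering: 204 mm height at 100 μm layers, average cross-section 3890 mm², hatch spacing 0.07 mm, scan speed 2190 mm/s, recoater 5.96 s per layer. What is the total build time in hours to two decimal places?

17.76 hours

Layer count = ceil(204 / 0.1) = 2040.
Scan path per layer = 3890 / 0.07, so 55571.4 mm.
Scan time per layer: 55571.4 / 2190 → 25.3751 s.
Per-layer time = 25.3751 + 5.96 = 31.3351 s.
2040 layers × 31.3351 s/layer = 63923.604 s, i.e. 17.76 hours.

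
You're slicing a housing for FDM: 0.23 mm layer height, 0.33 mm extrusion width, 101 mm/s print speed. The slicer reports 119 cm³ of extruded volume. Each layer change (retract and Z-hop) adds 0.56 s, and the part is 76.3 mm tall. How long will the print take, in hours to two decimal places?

Line area = 0.23 × 0.33, so 0.0759 mm².
Toolpath length = 119 cm³ / 0.0759 mm² = 119000 / 0.0759 = 1567852.4 mm.
Time extruding: 1567852.4 / 101 → 15523.3 s.
Number of layers: 76.3 / 0.23 → 332 (rounded up).
Z-hop total: 332 × 0.56 → 185.92 s.
Total = 15523.3 + 185.92 = 15709.22 s = 4.36 hours.

4.36 hours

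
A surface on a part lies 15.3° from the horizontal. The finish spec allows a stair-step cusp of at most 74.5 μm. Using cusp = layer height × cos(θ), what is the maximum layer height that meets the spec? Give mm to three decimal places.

0.077 mm

Layer height = cusp / cos(15.3°) = 0.0745 / 0.9646 = 0.077 mm.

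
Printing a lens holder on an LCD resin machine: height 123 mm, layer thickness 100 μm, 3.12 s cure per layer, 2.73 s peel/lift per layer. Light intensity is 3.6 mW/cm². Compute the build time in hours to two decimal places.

2.00 hours

Number of layers: 123 / 0.1 → 1230 (rounded up).
Per-layer time: 3.12 + 2.73 → 5.85 s.
Build time: 1230 × 5.85 s = 7195.5 s, i.e. 2.00 hours.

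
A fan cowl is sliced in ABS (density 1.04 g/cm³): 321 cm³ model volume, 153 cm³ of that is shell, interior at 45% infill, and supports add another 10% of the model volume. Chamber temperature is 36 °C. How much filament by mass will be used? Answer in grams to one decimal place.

271.1 g

Infill region = 321 − 153, so 168 cm³.
Infill volume: 0.45 × 168 → 75.6 cm³.
Support = 0.10 × 321, so 32.1 cm³.
Total extruded = 153 + 75.6 + 32.1, so 260.7 cm³.
Mass: 260.7 × 1.04 → 271.128 g.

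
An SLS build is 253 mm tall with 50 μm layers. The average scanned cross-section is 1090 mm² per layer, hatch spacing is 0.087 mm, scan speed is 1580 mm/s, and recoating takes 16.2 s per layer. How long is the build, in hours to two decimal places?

33.92 hours

Number of layers: 253 / 0.05 → 5060 (rounded up).
Hatch length per layer = 1090 / 0.087, so 12528.7 mm.
Per-layer scan time = 12528.7 / 1580, so 7.9296 s.
Layer cycle = 7.9296 + 16.2 = 24.1296 s.
5060 layers × 24.1296 s/layer = 122095.776 s, i.e. 33.92 hours.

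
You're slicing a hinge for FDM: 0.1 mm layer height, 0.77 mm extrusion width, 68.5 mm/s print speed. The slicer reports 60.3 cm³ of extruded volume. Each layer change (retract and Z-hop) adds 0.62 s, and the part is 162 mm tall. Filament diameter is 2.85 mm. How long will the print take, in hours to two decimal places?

3.45 hours

Extrusion cross-section: 0.1 × 0.77 → 0.077 mm².
Path length: 60300 mm³ / 0.077 mm² → 783116.9 mm.
Time extruding: 783116.9 / 68.5 → 11432.4 s.
Layer count = ceil(162 / 0.1) = 1620.
Non-print overhead = 1620 × 0.62 = 1004.4 s.
Total = 11432.4 + 1004.4 = 12436.8 s = 3.45 hours.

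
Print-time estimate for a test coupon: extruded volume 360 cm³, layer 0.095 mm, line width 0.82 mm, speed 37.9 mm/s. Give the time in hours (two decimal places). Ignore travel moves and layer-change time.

Extrusion cross-section = 0.095 × 0.82 = 0.0779 mm².
Path length: 360000 mm³ / 0.0779 mm² → 4621309.4 mm.
Print-move time = 4621309.4 / 37.9, so 121934.3 s.
Converting: 121934.3 s = 33.87 hours.

33.87 hours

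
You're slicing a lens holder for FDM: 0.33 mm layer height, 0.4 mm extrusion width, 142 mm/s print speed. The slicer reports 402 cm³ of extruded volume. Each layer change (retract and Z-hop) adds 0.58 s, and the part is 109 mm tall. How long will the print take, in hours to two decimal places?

Line area = 0.33 × 0.4 = 0.132 mm².
Toolpath length = 402 cm³ / 0.132 mm² = 402000 / 0.132 = 3045454.5 mm.
Extrusion time = 3045454.5 / 142, so 21446.9 s.
Layers = ⌈109/0.33⌉ = 331.
Layer-change overhead: 331 × 0.58 → 191.98 s.
Total = 21446.9 + 191.98 = 21638.88 s = 6.01 hours.

6.01 hours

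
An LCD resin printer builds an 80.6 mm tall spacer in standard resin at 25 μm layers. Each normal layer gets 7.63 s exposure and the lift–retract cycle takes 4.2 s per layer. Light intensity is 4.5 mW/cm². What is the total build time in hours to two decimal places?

10.59 hours

Number of layers: 80.6 / 0.025 → 3224 (rounded up).
Each layer takes = 7.63 + 4.2 = 11.83 s.
Total = 3224 × 11.83 = 38139.92 s = 10.59 hours.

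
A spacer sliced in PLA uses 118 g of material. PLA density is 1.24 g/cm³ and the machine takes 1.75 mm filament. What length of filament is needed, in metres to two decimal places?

39.56 m

Volume = 118 g / 1.24 g·cm⁻³ = 95.1613 cm³ = 95161.3 mm³.
Filament cross-section = π × (1.75/2)² = 2.4053 mm².
L = V/A = 95161.3/2.4053 = 39563.17 mm → 39.56 m.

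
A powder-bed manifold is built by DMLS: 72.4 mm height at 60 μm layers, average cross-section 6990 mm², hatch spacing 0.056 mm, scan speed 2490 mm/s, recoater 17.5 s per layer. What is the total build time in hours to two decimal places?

Number of layers: 72.4 / 0.06 → 1207 (rounded up).
Hatch length per layer: 6990 / 0.056 → 124821.4 mm.
Laser time per layer = 124821.4 / 2490 = 50.1291 s.
Layer cycle = 50.1291 + 17.5 = 67.6291 s.
1207 layers × 67.6291 s/layer = 81628.3237 s, i.e. 22.67 hours.

22.67 hours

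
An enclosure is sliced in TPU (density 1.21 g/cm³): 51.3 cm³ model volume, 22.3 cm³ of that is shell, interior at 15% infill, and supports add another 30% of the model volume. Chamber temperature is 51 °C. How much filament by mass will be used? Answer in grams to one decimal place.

50.9 g

Interior volume: 51.3 − 22.3 → 29 cm³.
Infill volume = 0.15 × 29 = 4.35 cm³.
Support = 0.30 × 51.3 = 15.39 cm³.
Deposited volume = 22.3 + 4.35 + 15.39 = 42.04 cm³.
Mass = 42.04 × 1.21, so 50.8684 g.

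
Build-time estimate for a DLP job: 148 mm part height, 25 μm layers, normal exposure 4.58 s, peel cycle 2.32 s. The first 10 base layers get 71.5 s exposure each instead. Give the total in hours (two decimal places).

Number of layers: 148 / 0.025 → 5920 (rounded up).
Bottom layers = 10 × (71.5 + 2.32), so 738.2 s.
Normal layers = 5910 × (4.58 + 2.32) = 40779 s.
Total = 738.2 + 40779 = 41517.2 s = 11.53 hours.

11.53 hours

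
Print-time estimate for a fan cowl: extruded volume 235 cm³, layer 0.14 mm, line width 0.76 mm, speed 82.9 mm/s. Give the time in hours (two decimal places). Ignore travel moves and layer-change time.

Line area = 0.14 × 0.76 = 0.1064 mm².
Path length: 235000 mm³ / 0.1064 mm² → 2208646.6 mm.
Extrusion time = 2208646.6 / 82.9, so 26642.3 s.
Converting: 26642.3 s = 7.40 hours.

7.40 hours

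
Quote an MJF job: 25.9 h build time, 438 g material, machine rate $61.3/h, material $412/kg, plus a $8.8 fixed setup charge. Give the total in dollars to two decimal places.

Machine-time cost: 61.3 × 25.9 → $1587.67.
Material cost = 412 × 438/1000, so $180.456.
Total = 1587.67 + 180.456 + 8.8 = 1776.926 ≈ $1776.93.

$1776.93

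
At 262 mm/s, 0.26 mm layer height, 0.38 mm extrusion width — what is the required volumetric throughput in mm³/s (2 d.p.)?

A = 0.26 × 0.38, so 0.0988 mm².
Q = v·A = 262 × 0.0988 = 25.89 mm³/s.

25.89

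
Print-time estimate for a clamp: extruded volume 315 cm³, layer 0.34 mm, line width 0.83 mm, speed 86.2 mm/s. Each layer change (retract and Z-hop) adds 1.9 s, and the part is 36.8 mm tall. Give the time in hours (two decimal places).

Extrusion cross-section: 0.34 × 0.83 → 0.2822 mm².
Toolpath length = 315 cm³ / 0.2822 mm² = 315000 / 0.2822 = 1116229.6 mm.
Time extruding: 1116229.6 / 86.2 → 12949.3 s.
Number of layers: 36.8 / 0.34 → 109 (rounded up).
Non-print overhead = 109 × 1.9, so 207.1 s.
Altogether 12949.3 + 207.1 = 13156.4 s, i.e. 3.65 hours.

3.65 hours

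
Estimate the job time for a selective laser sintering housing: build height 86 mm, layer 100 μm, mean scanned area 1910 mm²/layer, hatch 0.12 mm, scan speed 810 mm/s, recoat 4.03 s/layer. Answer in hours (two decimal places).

5.66 hours

Number of layers: 86 / 0.1 → 860 (rounded up).
Hatch length per layer = 1910 / 0.12 = 15916.7 mm.
Per-layer scan time = 15916.7 / 810, so 19.6502 s.
Layer cycle: 19.6502 + 4.03 → 23.6802 s.
Total: 860 × 23.6802 s = 20364.972 s → 5.66 hours.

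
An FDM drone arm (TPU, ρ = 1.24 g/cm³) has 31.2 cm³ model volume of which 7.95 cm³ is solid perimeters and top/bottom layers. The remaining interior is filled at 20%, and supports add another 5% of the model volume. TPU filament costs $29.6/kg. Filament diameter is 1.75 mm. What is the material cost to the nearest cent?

Interior volume = 31.2 − 7.95 = 23.25 cm³.
Infill deposited: 0.20 × 23.25 → 4.65 cm³.
Support = 0.05 × 31.2, so 1.56 cm³.
Total printed volume = 7.95 + 4.65 + 1.56, so 14.16 cm³.
Mass: 14.16 × 1.24 → 17.5584 g.
At $29.6/kg: 17.5584/1000 × 29.6 = $0.52.

$0.52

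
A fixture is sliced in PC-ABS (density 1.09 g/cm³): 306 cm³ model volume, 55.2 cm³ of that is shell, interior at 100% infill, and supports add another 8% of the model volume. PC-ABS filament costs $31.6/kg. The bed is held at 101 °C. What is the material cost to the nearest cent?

Volume inside the shell = 306 − 55.2, so 250.8 cm³.
Infill deposited = 1.00 × 250.8, so 250.8 cm³.
Support: 0.08 × 306 → 24.48 cm³.
Deposited volume = 55.2 + 250.8 + 24.48, so 330.48 cm³.
Mass = 330.48 × 1.09 = 360.2232 g.
Cost = 360.2232 g / 1000 × $31.6/kg = $11.38.

$11.38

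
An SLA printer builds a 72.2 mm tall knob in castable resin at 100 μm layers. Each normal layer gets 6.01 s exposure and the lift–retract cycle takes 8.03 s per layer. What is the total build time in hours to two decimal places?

Number of layers: 72.2 / 0.1 → 722 (rounded up).
Per-layer time: 6.01 + 8.03 → 14.04 s.
Total = 722 × 14.04 = 10136.88 s = 2.82 hours.

2.82 hours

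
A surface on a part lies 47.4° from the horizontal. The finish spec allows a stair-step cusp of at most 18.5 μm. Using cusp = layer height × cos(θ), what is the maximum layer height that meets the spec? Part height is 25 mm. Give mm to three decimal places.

0.027 mm

t = h_c / cos θ = 0.0185 / 0.6769 = 0.027 mm.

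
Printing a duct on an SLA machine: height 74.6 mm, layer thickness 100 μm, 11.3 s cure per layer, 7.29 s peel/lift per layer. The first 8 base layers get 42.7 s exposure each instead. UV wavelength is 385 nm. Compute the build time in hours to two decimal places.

3.92 hours

Number of layers: 74.6 / 0.1 → 746 (rounded up).
Bottom layers = 8 × (42.7 + 7.29), so 399.92 s.
Remaining layers: 738 × (11.3 + 7.29) → 13719.42 s.
Sum: 399.92 + 13719.42 = 14119.34 s → 3.92 hours.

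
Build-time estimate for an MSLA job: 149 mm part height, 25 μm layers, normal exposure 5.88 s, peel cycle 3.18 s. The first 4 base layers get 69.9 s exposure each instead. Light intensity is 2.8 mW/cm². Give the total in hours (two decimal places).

Layers = ⌈149/0.025⌉ = 5960.
Bottom layers: 4 × (69.9 + 3.18) → 292.32 s.
Regular layers: 5956 × (5.88 + 3.18) → 53961.36 s.
Total = 292.32 + 53961.36 = 54253.68 s = 15.07 hours.

15.07 hours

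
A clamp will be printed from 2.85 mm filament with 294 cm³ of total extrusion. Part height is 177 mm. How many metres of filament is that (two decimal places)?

Filament cross-section = π × (2.85/2)² = 6.3794 mm².
L = 294000 mm³ / 6.3794 mm² = 46085.84 mm, i.e. 46.09 m.

46.09 m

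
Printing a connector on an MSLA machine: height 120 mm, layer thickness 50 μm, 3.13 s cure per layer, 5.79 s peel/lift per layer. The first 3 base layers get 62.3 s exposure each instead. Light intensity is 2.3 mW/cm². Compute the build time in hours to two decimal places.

6.00 hours

Number of layers: 120 / 0.05 → 2400 (rounded up).
Base layers = 3 × (62.3 + 5.79), so 204.27 s.
Normal layers: 2397 × (3.13 + 5.79) → 21381.24 s.
Sum: 204.27 + 21381.24 = 21585.51 s → 6.00 hours.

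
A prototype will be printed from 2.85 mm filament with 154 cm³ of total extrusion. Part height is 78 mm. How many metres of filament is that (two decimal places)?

Cross-section of 2.85 mm filament: π·(2.85/2)² = 6.3794 mm².
Length = 154 cm³ / 6.3794 mm² = 154000 / 6.3794 = 24140.2 mm = 24.14 m.

24.14 m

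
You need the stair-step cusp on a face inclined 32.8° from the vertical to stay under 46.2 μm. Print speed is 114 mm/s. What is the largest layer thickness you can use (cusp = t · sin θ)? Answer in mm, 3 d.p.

0.085 mm

t = h_c / sin θ = 0.0462 / 0.5417 = 0.085 mm.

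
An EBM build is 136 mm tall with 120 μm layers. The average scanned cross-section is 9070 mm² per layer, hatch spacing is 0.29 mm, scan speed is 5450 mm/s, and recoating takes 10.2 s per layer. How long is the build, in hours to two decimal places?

5.02 hours

Layer count = ceil(136 / 0.12) = 1134.
Hatch length per layer = 9070 / 0.29 = 31275.9 mm.
Scan time per layer = 31275.9 / 5450, so 5.7387 s.
Time per layer = 5.7387 + 10.2, so 15.9387 s.
Total: 1134 × 15.9387 s = 18074.4858 s → 5.02 hours.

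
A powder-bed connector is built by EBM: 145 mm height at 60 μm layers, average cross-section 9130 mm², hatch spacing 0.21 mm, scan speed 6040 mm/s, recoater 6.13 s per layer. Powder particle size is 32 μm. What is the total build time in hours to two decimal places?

Layers = ⌈145/0.06⌉ = 2417.
Hatch length per layer = 9130 / 0.21, so 43476.2 mm.
Per-layer scan time: 43476.2 / 6040 → 7.198 s.
Per-layer time = 7.198 + 6.13 = 13.328 s.
Total: 2417 × 13.328 s = 32213.776 s → 8.95 hours.

8.95 hours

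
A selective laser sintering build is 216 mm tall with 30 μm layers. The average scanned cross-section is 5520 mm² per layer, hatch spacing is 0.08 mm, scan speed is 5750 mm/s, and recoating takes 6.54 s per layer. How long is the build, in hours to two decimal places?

37.08 hours

Layer count = ceil(216 / 0.03) = 7200.
Per-layer scan distance = 5520 / 0.08 = 69000 mm.
Laser time per layer = 69000 / 5750 = 12 s.
Time per layer: 12 + 6.54 → 18.54 s.
Build time = 7200 × 18.54 = 133488 s = 37.08 hours.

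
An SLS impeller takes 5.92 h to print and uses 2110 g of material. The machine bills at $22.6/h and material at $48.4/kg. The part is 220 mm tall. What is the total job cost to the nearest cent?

$235.92

Time charge: 22.6 × 5.92 → $133.792.
Material cost: 48.4 × 2110/1000 → $102.124.
Job cost: 133.792 + 102.124 = 235.916 ≈ $235.92.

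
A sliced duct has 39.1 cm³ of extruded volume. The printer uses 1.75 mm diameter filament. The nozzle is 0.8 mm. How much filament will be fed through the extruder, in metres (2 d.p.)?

16.26 m

A = π r² = π × 0.875² = 2.4053 mm².
L = 39100 mm³ / 2.4053 mm² = 16255.77 mm, i.e. 16.26 m.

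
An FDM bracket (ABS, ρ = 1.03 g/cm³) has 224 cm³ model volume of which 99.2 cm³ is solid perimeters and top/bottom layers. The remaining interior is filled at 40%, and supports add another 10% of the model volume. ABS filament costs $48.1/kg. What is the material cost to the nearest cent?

$8.50

Infill region = 224 − 99.2 = 124.8 cm³.
Deposited infill = 0.40 × 124.8 = 49.92 cm³.
Support = 0.10 × 224, so 22.4 cm³.
Total printed volume: 99.2 + 49.92 + 22.4 → 171.52 cm³.
Mass = 171.52 × 1.03 = 176.6656 g.
At $48.1/kg: 176.6656/1000 × 48.1 = $8.50.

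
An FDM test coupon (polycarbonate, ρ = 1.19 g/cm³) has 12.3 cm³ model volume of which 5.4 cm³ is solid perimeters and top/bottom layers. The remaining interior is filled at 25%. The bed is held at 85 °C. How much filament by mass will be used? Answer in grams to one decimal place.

8.5 g

Volume inside the shell: 12.3 − 5.4 → 6.9 cm³.
Infill volume = 0.25 × 6.9 = 1.725 cm³.
Total extruded: 5.4 + 1.725 → 7.125 cm³.
Mass = 7.125 × 1.19, so 8.47875 g.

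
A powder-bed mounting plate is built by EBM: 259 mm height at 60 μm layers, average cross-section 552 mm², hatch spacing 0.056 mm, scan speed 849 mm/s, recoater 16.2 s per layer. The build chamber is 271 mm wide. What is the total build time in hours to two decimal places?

33.35 hours

Layer count = ceil(259 / 0.06) = 4317.
Scan path per layer = 552 / 0.056, so 9857.1 mm.
Beam time per layer = 9857.1 / 849, so 11.6102 s.
Per-layer time = 11.6102 + 16.2 = 27.8102 s.
4317 layers × 27.8102 s/layer = 120056.6334 s, i.e. 33.35 hours.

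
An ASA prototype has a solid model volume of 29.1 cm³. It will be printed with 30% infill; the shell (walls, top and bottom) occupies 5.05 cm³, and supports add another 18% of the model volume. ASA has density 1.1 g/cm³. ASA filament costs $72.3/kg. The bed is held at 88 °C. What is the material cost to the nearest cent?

Interior volume: 29.1 − 5.05 → 24.05 cm³.
Deposited infill = 0.30 × 24.05, so 7.215 cm³.
Support = 0.18 × 29.1 = 5.238 cm³.
Total printed volume = 5.05 + 7.215 + 5.238, so 17.503 cm³.
Mass: 17.503 × 1.1 → 19.2533 g.
At $72.3/kg: 19.2533/1000 × 72.3 = $1.39.

$1.39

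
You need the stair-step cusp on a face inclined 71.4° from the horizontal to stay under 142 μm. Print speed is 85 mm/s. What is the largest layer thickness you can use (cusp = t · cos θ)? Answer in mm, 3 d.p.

0.445 mm

Layer height = cusp / cos(71.4°) = 0.142 / 0.3190 = 0.445 mm.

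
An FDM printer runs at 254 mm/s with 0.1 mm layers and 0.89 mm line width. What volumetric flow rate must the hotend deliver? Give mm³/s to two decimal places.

22.61

Bead cross-section = 0.1 × 0.89 = 0.089 mm².
Q = v·A = 254 × 0.089 = 22.61 mm³/s.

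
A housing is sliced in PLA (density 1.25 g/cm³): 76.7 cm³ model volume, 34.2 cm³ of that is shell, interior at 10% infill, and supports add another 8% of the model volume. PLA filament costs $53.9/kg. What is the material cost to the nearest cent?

$3.00

Infill region = 76.7 − 34.2, so 42.5 cm³.
Infill deposited = 0.10 × 42.5 = 4.25 cm³.
Support = 0.08 × 76.7, so 6.136 cm³.
Total extruded = 34.2 + 4.25 + 6.136, so 44.586 cm³.
Mass = 44.586 × 1.25, so 55.7325 g.
Cost = 55.7325 g / 1000 × $53.9/kg = $3.00.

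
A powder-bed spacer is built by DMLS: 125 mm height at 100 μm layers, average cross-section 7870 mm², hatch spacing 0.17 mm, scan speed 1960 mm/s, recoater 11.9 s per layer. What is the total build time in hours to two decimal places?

Layer count = ceil(125 / 0.1) = 1250.
Scan path per layer = 7870 / 0.17, so 46294.1 mm.
Laser time per layer = 46294.1 / 1960 = 23.6194 s.
Time per layer: 23.6194 + 11.9 → 35.5194 s.
Total: 1250 × 35.5194 s = 44399.25 s → 12.33 hours.

12.33 hours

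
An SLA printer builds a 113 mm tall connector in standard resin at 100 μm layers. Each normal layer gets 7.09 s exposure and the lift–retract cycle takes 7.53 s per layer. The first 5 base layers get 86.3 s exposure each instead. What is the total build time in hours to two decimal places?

Layer count = ceil(113 / 0.1) = 1130.
Base layers = 5 × (86.3 + 7.53), so 469.15 s.
Regular layers = 1125 × (7.09 + 7.53), so 16447.5 s.
Total = 469.15 + 16447.5 = 16916.65 s = 4.70 hours.

4.70 hours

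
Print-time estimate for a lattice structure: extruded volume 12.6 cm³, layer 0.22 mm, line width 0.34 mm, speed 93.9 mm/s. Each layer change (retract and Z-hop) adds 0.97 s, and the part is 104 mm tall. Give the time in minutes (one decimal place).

37.5 minutes

Bead cross-section = 0.22 × 0.34, so 0.0748 mm².
Toolpath length = 12.6 cm³ / 0.0748 mm² = 12600 / 0.0748 = 168449.2 mm.
Time extruding = 168449.2 / 93.9 = 1793.9 s.
Number of layers: 104 / 0.22 → 473 (rounded up).
Z-hop total: 473 × 0.97 → 458.81 s.
Altogether 1793.9 + 458.81 = 2252.71 s, i.e. 37.5 minutes.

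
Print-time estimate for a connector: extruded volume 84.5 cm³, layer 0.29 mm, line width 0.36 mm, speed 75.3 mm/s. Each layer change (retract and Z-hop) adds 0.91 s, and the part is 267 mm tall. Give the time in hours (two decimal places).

3.22 hours

Line area = 0.29 × 0.36, so 0.1044 mm².
Path length: 84500 mm³ / 0.1044 mm² → 809387 mm.
Time extruding = 809387 / 75.3, so 10748.8 s.
Layer count = ceil(267 / 0.29) = 921.
Layer-change overhead = 921 × 0.91 = 838.11 s.
Total = 10748.8 + 838.11 = 11586.91 s = 3.22 hours.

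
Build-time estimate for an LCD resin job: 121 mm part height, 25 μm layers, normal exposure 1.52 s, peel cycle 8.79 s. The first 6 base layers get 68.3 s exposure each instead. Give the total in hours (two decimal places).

13.97 hours

Layers = ⌈121/0.025⌉ = 4840.
Base layers = 6 × (68.3 + 8.79), so 462.54 s.
Remaining layers: 4834 × (1.52 + 8.79) → 49838.54 s.
Total = 462.54 + 49838.54 = 50301.08 s = 13.97 hours.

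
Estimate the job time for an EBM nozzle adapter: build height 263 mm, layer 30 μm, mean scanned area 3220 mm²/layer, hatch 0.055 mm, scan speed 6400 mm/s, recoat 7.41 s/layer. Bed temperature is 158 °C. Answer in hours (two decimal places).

40.32 hours

Layers = ⌈263/0.03⌉ = 8767.
Scan path per layer: 3220 / 0.055 → 58545.5 mm.
Beam time per layer = 58545.5 / 6400 = 9.1477 s.
Layer cycle = 9.1477 + 7.41 = 16.5577 s.
Build time = 8767 × 16.5577 = 145161.3559 s = 40.32 hours.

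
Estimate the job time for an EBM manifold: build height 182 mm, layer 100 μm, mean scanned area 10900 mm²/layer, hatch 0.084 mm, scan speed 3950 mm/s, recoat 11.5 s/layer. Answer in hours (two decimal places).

22.42 hours

Number of layers: 182 / 0.1 → 1820 (rounded up).
Scan path per layer = 10900 / 0.084 = 129761.9 mm.
Beam time per layer: 129761.9 / 3950 → 32.8511 s.
Per-layer time = 32.8511 + 11.5 = 44.3511 s.
1820 layers × 44.3511 s/layer = 80719.002 s, i.e. 22.42 hours.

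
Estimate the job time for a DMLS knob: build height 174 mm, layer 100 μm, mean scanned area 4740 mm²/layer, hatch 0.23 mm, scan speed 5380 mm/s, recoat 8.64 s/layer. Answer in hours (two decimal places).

Layers = ⌈174/0.1⌉ = 1740.
Hatch length per layer = 4740 / 0.23, so 20608.7 mm.
Laser time per layer: 20608.7 / 5380 → 3.8306 s.
Per-layer time = 3.8306 + 8.64 = 12.4706 s.
1740 layers × 12.4706 s/layer = 21698.844 s, i.e. 6.03 hours.

6.03 hours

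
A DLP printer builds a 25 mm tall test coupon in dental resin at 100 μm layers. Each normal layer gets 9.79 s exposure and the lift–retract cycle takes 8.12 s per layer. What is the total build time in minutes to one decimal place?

Layers = ⌈25/0.1⌉ = 250.
Each layer takes: 9.79 + 8.12 → 17.91 s.
Total = 250 × 17.91 = 4477.5 s = 74.6 minutes.

74.6 minutes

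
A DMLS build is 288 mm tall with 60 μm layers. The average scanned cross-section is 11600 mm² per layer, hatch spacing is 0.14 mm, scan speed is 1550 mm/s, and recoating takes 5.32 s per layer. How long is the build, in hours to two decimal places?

Layers = ⌈288/0.06⌉ = 4800.
Hatch length per layer: 11600 / 0.14 → 82857.1 mm.
Per-layer scan time = 82857.1 / 1550 = 53.4562 s.
Time per layer = 53.4562 + 5.32, so 58.7762 s.
Build time = 4800 × 58.7762 = 282125.76 s = 78.37 hours.

78.37 hours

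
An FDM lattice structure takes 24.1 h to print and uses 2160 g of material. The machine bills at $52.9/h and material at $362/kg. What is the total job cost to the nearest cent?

Machine cost: 52.9 × 24.1 → $1274.89.
Material cost = 362 × 2160/1000 = $781.92.
Total = 1274.89 + 781.92 = $2056.81.

$2056.81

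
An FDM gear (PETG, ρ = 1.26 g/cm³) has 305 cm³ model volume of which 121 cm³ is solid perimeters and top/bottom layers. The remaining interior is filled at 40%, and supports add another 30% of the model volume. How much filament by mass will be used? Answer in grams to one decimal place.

360.5 g

Interior volume = 305 − 121, so 184 cm³.
Deposited infill: 0.40 × 184 → 73.6 cm³.
Support: 0.30 × 305 → 91.5 cm³.
Total printed volume = 121 + 73.6 + 91.5 = 286.1 cm³.
Mass = 286.1 × 1.26 = 360.486 g.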